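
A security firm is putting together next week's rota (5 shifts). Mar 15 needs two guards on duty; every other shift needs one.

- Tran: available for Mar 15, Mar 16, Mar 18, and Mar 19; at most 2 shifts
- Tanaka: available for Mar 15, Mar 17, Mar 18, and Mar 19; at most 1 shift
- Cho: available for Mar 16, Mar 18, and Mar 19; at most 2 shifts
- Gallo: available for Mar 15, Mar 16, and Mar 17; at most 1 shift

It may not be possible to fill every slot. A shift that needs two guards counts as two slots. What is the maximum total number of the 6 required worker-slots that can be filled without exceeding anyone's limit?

Total capacity across all guards is 2+1+2+1 = 6, and 6 slots are needed, so at most 6 can be filled.
An assignment achieving 6: Mar 15→Tran+Gallo, Mar 16→Tran, Mar 17→Tanaka, Mar 18→Cho, Mar 19→Cho.
Loads: Tran 2/2, Tanaka 1/1, Cho 2/2, Gallo 1/1.

6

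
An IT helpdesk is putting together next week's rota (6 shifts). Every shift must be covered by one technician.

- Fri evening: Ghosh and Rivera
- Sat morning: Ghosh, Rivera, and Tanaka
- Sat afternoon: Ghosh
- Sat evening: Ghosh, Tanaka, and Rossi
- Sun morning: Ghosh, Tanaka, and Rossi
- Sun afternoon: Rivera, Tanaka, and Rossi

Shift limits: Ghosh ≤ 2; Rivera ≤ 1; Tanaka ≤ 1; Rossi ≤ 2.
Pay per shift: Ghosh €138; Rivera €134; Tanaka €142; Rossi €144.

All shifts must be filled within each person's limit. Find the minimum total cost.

Sat afternoon can only be covered by Ghosh, so that assignment is forced.
Picking the cheapest available technician for each shift independently would cost €816, but that ignores the shift limits.
An optimal schedule: Fri evening→Ghosh, Sat morning→Rivera, Sat afternoon→Ghosh, Sat evening→Tanaka, Sun morning→Rossi, Sun afternoon→Rossi.
Total: 138 + 134 + 138 + 142 + 144 + 144 = €840.

€840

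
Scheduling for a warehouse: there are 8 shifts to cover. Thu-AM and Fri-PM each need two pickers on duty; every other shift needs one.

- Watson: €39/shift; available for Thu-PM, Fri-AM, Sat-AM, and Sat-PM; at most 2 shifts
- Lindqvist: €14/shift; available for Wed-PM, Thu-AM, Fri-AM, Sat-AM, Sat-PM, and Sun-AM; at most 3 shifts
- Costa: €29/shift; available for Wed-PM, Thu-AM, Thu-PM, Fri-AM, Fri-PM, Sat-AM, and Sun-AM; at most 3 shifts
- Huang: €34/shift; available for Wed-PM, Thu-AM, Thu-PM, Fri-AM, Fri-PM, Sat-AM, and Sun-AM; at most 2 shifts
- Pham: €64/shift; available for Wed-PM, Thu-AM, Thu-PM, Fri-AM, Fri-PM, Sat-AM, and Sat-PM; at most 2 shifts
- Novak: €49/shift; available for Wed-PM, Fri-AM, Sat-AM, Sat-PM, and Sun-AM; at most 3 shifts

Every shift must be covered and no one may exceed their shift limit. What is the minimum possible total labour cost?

€275

Picking the cheapest available picker for each shift independently would cost €205, but that ignores the shift limits.
An optimal schedule: Wed-PM→Lindqvist, Thu-AM→Lindqvist+Costa, Thu-PM→Watson, Fri-AM→Costa, Fri-PM→Costa+Huang, Sat-AM→Huang, Sat-PM→Watson, Sun-AM→Lindqvist.
Total: 14 + 14 + 29 + 39 + 29 + 29 + 34 + 34 + 39 + 14 = €275.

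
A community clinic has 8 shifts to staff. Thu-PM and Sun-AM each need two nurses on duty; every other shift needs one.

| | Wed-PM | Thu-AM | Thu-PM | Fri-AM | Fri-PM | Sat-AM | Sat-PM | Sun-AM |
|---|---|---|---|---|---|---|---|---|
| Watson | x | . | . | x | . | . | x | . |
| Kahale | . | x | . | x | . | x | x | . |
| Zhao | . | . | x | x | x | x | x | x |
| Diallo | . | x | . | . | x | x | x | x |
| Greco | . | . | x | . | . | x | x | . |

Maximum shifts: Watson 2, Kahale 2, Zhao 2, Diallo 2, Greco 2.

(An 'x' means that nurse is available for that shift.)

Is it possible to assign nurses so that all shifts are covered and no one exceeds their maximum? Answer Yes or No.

Wed-PM can only be covered by Watson, so that assignment is forced.
Thu-PM can only be covered by Zhao and Greco, so that assignment is forced.
Sun-AM can only be covered by Zhao and Diallo, so that assignment is forced.
One valid schedule: Wed-PM→Watson, Thu-AM→Kahale, Thu-PM→Zhao+Greco, Fri-AM→Watson, Fri-PM→Diallo, Sat-AM→Kahale, Sat-PM→Greco, Sun-AM→Zhao+Diallo.
Loads: Watson 2/2, Kahale 2/2, Zhao 2/2, Diallo 2/2, Greco 2/2 — all within limits.

Yes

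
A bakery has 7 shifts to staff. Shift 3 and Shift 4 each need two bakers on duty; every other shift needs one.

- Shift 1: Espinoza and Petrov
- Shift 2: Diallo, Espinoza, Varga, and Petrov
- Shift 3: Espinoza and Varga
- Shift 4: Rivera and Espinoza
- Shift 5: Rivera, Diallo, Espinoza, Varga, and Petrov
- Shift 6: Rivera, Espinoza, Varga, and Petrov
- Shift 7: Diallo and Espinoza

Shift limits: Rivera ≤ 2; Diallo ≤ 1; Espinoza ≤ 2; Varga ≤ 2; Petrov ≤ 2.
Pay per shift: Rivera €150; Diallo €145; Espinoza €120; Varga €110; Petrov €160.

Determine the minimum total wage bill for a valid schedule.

€1225

Shift 3 can only be covered by Espinoza and Varga, so that assignment is forced.
Shift 4 can only be covered by Rivera and Espinoza, so that assignment is forced.
Picking the cheapest available baker for each shift independently would cost €1070, but that ignores the shift limits.
An optimal schedule: Shift 1→Petrov, Shift 2→Varga, Shift 3→Espinoza+Varga, Shift 4→Rivera+Espinoza, Shift 5→Petrov, Shift 6→Rivera, Shift 7→Diallo.
Total: 160 + 110 + 120 + 110 + 150 + 120 + 160 + 150 + 145 = €1225.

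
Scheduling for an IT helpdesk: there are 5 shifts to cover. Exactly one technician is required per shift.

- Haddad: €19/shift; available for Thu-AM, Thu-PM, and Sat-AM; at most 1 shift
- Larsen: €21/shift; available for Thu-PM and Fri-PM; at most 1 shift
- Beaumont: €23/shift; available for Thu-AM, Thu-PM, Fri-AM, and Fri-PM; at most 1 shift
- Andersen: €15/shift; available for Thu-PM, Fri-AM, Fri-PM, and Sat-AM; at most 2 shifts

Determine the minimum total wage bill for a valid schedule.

Picking the cheapest available technician for each shift independently would cost €79, but that ignores the shift limits.
An optimal schedule: Thu-AM→Haddad, Thu-PM→Andersen, Fri-AM→Beaumont, Fri-PM→Larsen, Sat-AM→Andersen.
Total: 19 + 15 + 23 + 21 + 15 = €93.

€93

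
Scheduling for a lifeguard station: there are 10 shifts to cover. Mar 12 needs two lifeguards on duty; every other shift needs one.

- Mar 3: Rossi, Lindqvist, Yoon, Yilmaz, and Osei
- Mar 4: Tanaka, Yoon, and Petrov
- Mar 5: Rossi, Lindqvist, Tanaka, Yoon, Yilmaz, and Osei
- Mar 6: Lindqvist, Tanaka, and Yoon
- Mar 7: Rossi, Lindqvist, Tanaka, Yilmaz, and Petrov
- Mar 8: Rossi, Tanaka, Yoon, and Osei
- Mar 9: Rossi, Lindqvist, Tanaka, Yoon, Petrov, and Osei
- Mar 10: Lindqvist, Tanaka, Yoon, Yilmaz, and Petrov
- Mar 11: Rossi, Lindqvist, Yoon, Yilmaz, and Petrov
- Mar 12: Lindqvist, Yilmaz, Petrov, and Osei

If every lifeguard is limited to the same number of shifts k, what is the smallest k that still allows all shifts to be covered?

2

With 7 lifeguards and 11 worker-slots to fill, someone must work at least ⌈11/7⌉ = 2 shifts, so k ≥ 2.
k = 2 works: Mar 3→Rossi, Mar 4→Tanaka, Mar 5→Yoon, Mar 6→Lindqvist, Mar 7→Lindqvist, Mar 8→Rossi, Mar 9→Petrov, Mar 10→Tanaka, Mar 11→Yoon, Mar 12→Yilmaz+Petrov.
Loads: Rossi 2, Lindqvist 2, Tanaka 2, Yoon 2, Yilmaz 1, Petrov 2, Osei 0 — all ≤ 2.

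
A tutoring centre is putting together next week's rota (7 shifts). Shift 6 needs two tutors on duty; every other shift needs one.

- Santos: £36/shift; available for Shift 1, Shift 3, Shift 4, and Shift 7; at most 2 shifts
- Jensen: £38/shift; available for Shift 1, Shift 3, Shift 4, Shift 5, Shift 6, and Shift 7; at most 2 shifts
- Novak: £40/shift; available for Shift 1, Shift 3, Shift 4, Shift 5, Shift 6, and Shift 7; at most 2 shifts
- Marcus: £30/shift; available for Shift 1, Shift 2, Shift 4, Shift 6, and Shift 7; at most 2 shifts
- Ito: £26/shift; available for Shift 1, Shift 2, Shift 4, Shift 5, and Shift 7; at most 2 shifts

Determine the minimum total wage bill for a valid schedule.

£260

Picking the cheapest available tutor for each shift independently would cost £234, but that ignores the shift limits.
An optimal schedule: Shift 1→Marcus, Shift 2→Ito, Shift 3→Santos, Shift 4→Santos, Shift 5→Ito, Shift 6→Marcus+Jensen, Shift 7→Jensen.
Total: 30 + 26 + 36 + 36 + 26 + 30 + 38 + 38 = £260.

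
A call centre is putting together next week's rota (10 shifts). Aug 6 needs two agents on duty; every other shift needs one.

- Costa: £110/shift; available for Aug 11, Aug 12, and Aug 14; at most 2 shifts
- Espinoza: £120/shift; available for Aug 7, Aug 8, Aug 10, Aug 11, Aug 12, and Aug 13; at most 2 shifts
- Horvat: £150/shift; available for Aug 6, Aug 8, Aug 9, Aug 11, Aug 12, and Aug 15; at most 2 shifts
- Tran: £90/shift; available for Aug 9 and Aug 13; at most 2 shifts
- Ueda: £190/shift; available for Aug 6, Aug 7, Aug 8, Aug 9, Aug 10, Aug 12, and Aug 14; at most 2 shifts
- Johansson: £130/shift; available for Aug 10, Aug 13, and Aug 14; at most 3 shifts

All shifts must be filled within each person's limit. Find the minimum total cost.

£1390

Aug 6 can only be covered by Horvat and Ueda, so that assignment is forced.
Aug 15 can only be covered by Horvat, so that assignment is forced.
Picking the cheapest available agent for each shift independently would cost £1360, but that ignores the shift limits.
An optimal schedule: Aug 6→Horvat+Ueda, Aug 7→Espinoza, Aug 8→Espinoza, Aug 9→Tran, Aug 10→Johansson, Aug 11→Costa, Aug 12→Costa, Aug 13→Tran, Aug 14→Johansson, Aug 15→Horvat.
Total: 150 + 190 + 120 + 120 + 90 + 130 + 110 + 110 + 90 + 130 + 150 = £1390.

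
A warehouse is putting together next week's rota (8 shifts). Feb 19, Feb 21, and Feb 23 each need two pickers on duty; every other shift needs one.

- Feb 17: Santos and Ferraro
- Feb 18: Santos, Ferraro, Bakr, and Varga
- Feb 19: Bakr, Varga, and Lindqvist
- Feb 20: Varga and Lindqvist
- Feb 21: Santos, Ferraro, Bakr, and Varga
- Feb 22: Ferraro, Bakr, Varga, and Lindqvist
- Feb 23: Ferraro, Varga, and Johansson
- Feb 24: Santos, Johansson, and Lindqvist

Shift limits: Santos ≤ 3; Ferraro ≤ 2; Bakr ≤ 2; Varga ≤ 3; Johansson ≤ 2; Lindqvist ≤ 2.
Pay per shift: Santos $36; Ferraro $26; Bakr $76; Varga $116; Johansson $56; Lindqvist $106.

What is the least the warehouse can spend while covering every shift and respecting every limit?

$636

Picking the cheapest available picker for each shift independently would cost $546, but that ignores the shift limits.
An optimal schedule: Feb 17→Santos, Feb 18→Santos, Feb 19→Bakr+Lindqvist, Feb 20→Lindqvist, Feb 21→Santos+Bakr, Feb 22→Ferraro, Feb 23→Ferraro+Johansson, Feb 24→Johansson.
Total: 36 + 36 + 76 + 106 + 106 + 36 + 76 + 26 + 26 + 56 + 56 = $636.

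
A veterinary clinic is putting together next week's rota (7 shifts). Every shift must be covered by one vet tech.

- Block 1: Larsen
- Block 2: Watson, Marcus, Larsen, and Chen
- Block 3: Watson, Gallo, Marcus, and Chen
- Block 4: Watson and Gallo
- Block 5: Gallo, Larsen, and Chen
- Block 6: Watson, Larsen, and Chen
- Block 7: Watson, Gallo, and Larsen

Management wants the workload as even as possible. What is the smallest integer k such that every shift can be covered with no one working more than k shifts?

With 5 vet techs and 7 worker-slots to fill, someone must work at least ⌈7/5⌉ = 2 shifts, so k ≥ 2.
k = 2 works: Block 1→Larsen, Block 2→Marcus, Block 3→Marcus, Block 4→Watson, Block 5→Gallo, Block 6→Watson, Block 7→Gallo.
Loads: Watson 2, Gallo 2, Marcus 2, Larsen 1, Chen 0 — all ≤ 2.

2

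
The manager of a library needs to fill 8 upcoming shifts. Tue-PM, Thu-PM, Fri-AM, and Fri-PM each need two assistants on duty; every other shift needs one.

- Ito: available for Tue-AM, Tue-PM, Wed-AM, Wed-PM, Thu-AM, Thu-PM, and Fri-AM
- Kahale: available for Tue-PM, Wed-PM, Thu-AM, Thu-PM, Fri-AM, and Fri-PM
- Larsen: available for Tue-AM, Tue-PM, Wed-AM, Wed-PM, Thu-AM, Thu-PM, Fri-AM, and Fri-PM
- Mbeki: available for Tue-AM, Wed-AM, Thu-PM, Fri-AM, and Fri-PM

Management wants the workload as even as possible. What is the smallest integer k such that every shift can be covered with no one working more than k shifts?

With 4 assistants and 12 worker-slots to fill, someone must work at least ⌈12/4⌉ = 3 shifts, so k ≥ 3.
k = 3 works: Tue-AM→Ito, Tue-PM→Ito+Kahale, Wed-AM→Ito, Wed-PM→Kahale, Thu-AM→Kahale, Thu-PM→Larsen+Mbeki, Fri-AM→Larsen+Mbeki, Fri-PM→Larsen+Mbeki.
Loads: Ito 3, Kahale 3, Larsen 3, Mbeki 3 — all ≤ 3.

3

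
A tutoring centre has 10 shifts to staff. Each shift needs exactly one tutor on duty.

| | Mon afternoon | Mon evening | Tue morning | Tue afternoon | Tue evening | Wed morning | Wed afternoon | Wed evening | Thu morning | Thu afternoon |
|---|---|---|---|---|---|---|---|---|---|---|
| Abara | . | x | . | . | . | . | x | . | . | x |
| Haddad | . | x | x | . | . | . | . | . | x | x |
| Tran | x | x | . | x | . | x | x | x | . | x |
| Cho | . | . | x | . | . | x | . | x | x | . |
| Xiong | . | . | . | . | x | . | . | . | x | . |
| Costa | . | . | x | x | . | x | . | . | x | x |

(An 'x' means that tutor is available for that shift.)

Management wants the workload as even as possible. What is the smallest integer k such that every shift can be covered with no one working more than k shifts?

2

With 6 tutors and 10 worker-slots to fill, someone must work at least ⌈10/6⌉ = 2 shifts, so k ≥ 2.
k = 2 works: Mon afternoon→Tran, Mon evening→Abara, Tue morning→Haddad, Tue afternoon→Tran, Tue evening→Xiong, Wed morning→Cho, Wed afternoon→Abara, Wed evening→Cho, Thu morning→Haddad, Thu afternoon→Costa.
Loads: Abara 2, Haddad 2, Tran 2, Cho 2, Xiong 1, Costa 1 — all ≤ 2.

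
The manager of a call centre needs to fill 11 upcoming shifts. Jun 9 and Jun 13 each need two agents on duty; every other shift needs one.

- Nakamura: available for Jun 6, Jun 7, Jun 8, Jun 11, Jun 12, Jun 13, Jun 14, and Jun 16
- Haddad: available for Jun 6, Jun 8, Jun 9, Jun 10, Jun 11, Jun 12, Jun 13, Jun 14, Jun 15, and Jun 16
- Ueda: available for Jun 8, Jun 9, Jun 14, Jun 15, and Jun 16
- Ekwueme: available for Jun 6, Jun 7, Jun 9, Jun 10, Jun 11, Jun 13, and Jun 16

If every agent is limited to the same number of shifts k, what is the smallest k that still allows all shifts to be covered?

4

With 4 agents and 13 worker-slots to fill, someone must work at least ⌈13/4⌉ = 4 shifts, so k ≥ 4.
k = 4 works: Jun 6→Nakamura, Jun 7→Nakamura, Jun 8→Nakamura, Jun 9→Haddad+Ueda, Jun 10→Haddad, Jun 11→Ekwueme, Jun 12→Nakamura, Jun 13→Haddad+Ekwueme, Jun 14→Ueda, Jun 15→Haddad, Jun 16→Ueda.
Loads: Nakamura 4, Haddad 4, Ueda 3, Ekwueme 2 — all ≤ 4.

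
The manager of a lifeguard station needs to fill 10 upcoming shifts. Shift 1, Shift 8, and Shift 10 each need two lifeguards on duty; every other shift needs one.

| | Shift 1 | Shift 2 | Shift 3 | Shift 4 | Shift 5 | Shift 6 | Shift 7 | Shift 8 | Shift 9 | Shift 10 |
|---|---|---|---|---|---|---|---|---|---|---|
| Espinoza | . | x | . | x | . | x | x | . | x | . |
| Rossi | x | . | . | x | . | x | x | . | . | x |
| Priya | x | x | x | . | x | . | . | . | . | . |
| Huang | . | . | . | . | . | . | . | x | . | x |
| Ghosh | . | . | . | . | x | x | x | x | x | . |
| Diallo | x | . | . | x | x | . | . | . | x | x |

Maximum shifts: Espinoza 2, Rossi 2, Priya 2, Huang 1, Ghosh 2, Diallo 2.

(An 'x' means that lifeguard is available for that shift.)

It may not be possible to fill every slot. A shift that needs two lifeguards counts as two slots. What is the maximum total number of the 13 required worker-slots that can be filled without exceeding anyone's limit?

11

Total capacity across all lifeguards is 2+2+2+1+2+2 = 11, and 13 slots are needed, so at most 11 can be filled.
An assignment achieving 11: Shift 1→Rossi+Priya, Shift 2→Espinoza, Shift 3→Priya, Shift 4→Espinoza, Shift 5→Ghosh, Shift 6→Rossi, Shift 8→Huang+Ghosh, Shift 9→Diallo, Shift 10→Diallo.
Loads: Espinoza 2/2, Rossi 2/2, Priya 2/2, Huang 1/1, Ghosh 2/2, Diallo 2/2.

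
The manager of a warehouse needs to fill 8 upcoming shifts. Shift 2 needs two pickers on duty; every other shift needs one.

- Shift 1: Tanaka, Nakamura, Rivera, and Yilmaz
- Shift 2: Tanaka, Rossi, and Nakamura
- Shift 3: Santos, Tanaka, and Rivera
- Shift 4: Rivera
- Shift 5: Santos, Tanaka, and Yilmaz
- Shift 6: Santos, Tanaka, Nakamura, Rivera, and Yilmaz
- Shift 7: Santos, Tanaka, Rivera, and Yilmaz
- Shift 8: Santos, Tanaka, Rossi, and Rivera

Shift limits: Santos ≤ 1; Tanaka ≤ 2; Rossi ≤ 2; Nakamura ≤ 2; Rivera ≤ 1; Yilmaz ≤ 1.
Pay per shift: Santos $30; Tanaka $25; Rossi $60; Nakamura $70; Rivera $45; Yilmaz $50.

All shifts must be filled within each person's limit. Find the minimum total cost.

Shift 4 can only be covered by Rivera, so that assignment is forced.
Picking the cheapest available picker for each shift independently would cost $280, but that ignores the shift limits.
An optimal schedule: Shift 1→Nakamura, Shift 2→Tanaka+Rossi, Shift 3→Santos, Shift 4→Rivera, Shift 5→Tanaka, Shift 6→Nakamura, Shift 7→Yilmaz, Shift 8→Rossi.
Total: 70 + 25 + 60 + 30 + 45 + 25 + 70 + 50 + 60 = $435.

$435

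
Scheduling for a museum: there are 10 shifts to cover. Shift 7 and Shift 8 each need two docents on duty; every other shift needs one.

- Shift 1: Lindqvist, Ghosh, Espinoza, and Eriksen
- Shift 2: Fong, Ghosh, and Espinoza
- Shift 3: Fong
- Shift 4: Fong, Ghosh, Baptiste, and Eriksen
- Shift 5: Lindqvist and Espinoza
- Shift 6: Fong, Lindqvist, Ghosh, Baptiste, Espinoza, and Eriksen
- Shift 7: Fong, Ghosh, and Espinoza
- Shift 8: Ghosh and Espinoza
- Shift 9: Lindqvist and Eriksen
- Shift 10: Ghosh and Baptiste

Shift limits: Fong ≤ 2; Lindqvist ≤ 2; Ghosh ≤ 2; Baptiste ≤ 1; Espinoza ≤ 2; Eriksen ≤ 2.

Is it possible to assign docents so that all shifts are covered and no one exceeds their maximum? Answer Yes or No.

Total capacity is 2+2+2+1+2+2 = 11 but 12 worker-slots are needed — infeasible.

No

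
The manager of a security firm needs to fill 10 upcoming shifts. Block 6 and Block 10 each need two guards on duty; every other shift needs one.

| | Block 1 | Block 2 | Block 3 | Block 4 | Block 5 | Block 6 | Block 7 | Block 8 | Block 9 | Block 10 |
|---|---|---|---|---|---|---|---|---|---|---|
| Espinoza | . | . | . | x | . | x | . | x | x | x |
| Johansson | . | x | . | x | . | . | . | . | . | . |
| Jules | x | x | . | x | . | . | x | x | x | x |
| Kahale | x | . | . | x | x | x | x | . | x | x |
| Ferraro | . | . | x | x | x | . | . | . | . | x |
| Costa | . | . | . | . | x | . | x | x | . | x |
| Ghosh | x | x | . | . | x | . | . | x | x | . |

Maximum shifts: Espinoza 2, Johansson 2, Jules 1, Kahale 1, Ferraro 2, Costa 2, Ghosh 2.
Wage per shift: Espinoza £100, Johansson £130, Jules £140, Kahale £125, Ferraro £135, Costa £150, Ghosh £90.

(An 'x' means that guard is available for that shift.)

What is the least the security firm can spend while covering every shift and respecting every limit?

£1475

Block 3 can only be covered by Ferraro, so that assignment is forced.
Block 6 can only be covered by Espinoza and Kahale, so that assignment is forced.
Picking the cheapest available guard for each shift independently would cost £1260, but that ignores the shift limits.
An optimal schedule: Block 1→Jules, Block 2→Johansson, Block 3→Ferraro, Block 4→Johansson, Block 5→Ferraro, Block 6→Espinoza+Kahale, Block 7→Costa, Block 8→Ghosh, Block 9→Ghosh, Block 10→Espinoza+Costa.
Total: 140 + 130 + 135 + 130 + 135 + 100 + 125 + 150 + 90 + 90 + 100 + 150 = £1475.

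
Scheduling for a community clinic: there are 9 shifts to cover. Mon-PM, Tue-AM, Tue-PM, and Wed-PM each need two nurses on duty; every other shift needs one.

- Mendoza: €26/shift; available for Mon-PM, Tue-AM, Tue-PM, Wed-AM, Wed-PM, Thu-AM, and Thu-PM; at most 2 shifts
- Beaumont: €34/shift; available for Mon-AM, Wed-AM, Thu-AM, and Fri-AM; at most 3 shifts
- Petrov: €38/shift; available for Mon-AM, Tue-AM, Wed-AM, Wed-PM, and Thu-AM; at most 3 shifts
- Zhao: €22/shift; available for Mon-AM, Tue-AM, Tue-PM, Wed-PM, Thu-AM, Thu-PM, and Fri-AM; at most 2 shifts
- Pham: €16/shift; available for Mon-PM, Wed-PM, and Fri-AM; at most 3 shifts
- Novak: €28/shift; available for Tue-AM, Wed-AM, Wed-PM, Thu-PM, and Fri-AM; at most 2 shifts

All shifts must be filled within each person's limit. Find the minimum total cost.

Mon-PM can only be covered by Mendoza and Pham, so that assignment is forced.
Tue-PM can only be covered by Mendoza and Zhao, so that assignment is forced.
Picking the cheapest available nurse for each shift independently would cost €284, but that ignores the shift limits.
An optimal schedule: Mon-AM→Beaumont, Mon-PM→Pham+Mendoza, Tue-AM→Novak+Petrov, Tue-PM→Zhao+Mendoza, Wed-AM→Beaumont, Wed-PM→Pham+Novak, Thu-AM→Beaumont, Thu-PM→Zhao, Fri-AM→Pham.
Total: 34 + 16 + 26 + 28 + 38 + 22 + 26 + 34 + 16 + 28 + 34 + 22 + 16 = €340.

€340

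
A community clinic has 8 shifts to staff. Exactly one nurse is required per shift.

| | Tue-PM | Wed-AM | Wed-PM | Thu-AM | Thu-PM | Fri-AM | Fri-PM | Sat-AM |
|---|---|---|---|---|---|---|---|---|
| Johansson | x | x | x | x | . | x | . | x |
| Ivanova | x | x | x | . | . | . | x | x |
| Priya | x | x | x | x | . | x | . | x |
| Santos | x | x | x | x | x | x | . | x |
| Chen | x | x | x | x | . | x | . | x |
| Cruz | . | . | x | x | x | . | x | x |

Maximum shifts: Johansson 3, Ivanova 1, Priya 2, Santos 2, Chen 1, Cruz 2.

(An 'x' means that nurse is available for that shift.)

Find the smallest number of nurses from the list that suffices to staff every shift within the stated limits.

8 slots to fill and no one can take more than 3, so at least ⌈8/3⌉ = 3 nurses are needed.
Any 3 nurses together have capacity at most 3+2+2 = 7 < 8 slots, so 3 can never suffice.
Johansson, Ivanova, Priya, and Santos alone can cover everything: Tue-PM→Johansson, Wed-AM→Priya, Wed-PM→Priya, Thu-AM→Johansson, Thu-PM→Santos, Fri-AM→Johansson, Fri-PM→Ivanova, Sat-AM→Santos.

4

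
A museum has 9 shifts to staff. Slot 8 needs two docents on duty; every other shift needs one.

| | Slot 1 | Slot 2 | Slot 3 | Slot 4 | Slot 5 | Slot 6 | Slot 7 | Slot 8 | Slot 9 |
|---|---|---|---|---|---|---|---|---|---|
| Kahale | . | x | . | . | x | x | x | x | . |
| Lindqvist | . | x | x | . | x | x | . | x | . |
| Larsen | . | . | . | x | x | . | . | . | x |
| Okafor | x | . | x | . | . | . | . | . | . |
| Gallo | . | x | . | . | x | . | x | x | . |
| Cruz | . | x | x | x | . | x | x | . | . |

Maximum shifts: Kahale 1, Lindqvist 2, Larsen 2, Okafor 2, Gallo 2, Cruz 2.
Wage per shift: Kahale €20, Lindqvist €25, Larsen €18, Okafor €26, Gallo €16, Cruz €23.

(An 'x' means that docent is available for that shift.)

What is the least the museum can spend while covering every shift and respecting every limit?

Slot 1 can only be covered by Okafor, so that assignment is forced.
Slot 9 can only be covered by Larsen, so that assignment is forced.
Picking the cheapest available docent for each shift independently would cost €189, but that ignores the shift limits.
An optimal schedule: Slot 1→Okafor, Slot 2→Cruz, Slot 3→Lindqvist, Slot 4→Larsen, Slot 5→Gallo, Slot 6→Kahale, Slot 7→Cruz, Slot 8→Lindqvist+Gallo, Slot 9→Larsen.
Total: 26 + 23 + 25 + 18 + 16 + 20 + 23 + 25 + 16 + 18 = €210.

€210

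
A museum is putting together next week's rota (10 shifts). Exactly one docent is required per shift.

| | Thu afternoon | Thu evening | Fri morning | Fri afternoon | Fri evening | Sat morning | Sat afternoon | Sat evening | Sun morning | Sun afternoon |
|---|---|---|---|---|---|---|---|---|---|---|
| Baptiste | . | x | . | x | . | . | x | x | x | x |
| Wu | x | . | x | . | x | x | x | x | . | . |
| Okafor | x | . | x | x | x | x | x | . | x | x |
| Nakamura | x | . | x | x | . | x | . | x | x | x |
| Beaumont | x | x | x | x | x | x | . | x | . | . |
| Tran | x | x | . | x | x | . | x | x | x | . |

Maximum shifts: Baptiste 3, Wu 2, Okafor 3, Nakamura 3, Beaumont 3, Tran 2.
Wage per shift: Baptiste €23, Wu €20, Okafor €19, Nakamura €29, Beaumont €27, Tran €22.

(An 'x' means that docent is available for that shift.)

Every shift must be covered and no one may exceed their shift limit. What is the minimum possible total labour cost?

Picking the cheapest available docent for each shift independently would cost €194, but that ignores the shift limits.
An optimal schedule: Thu afternoon→Tran, Thu evening→Tran, Fri morning→Okafor, Fri afternoon→Baptiste, Fri evening→Okafor, Sat morning→Wu, Sat afternoon→Wu, Sat evening→Baptiste, Sun morning→Baptiste, Sun afternoon→Okafor.
Total: 22 + 22 + 19 + 23 + 19 + 20 + 20 + 23 + 23 + 19 = €210.

€210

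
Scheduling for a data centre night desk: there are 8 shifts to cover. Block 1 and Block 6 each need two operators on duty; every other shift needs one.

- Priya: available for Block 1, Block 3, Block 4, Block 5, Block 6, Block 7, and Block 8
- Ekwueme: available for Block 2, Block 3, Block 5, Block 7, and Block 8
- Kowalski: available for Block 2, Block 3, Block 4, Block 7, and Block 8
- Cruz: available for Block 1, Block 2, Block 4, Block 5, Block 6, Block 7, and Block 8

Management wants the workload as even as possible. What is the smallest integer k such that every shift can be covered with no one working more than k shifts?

With 4 operators and 10 worker-slots to fill, someone must work at least ⌈10/4⌉ = 3 shifts, so k ≥ 3.
k = 3 works: Block 1→Priya+Cruz, Block 2→Ekwueme, Block 3→Priya, Block 4→Kowalski, Block 5→Ekwueme, Block 6→Priya+Cruz, Block 7→Ekwueme, Block 8→Kowalski.
Loads: Priya 3, Ekwueme 3, Kowalski 2, Cruz 2 — all ≤ 3.

3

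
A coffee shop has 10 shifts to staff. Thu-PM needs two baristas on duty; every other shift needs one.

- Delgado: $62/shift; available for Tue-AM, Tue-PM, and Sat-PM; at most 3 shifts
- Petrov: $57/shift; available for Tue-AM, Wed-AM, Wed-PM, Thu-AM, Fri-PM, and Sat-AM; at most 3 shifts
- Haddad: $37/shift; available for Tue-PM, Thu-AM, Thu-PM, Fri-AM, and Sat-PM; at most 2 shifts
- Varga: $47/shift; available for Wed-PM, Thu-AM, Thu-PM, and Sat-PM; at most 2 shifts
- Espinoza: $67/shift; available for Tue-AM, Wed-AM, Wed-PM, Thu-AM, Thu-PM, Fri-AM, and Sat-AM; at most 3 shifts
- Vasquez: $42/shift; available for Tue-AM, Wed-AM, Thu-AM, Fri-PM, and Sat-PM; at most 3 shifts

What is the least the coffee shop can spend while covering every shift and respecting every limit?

$527

Picking the cheapest available barista for each shift independently would cost $462, but that ignores the shift limits.
An optimal schedule: Tue-AM→Petrov, Tue-PM→Delgado, Wed-AM→Vasquez, Wed-PM→Varga, Thu-AM→Petrov, Thu-PM→Haddad+Varga, Fri-AM→Haddad, Fri-PM→Vasquez, Sat-AM→Petrov, Sat-PM→Vasquez.
Total: 57 + 62 + 42 + 47 + 57 + 37 + 47 + 37 + 42 + 57 + 42 = $527.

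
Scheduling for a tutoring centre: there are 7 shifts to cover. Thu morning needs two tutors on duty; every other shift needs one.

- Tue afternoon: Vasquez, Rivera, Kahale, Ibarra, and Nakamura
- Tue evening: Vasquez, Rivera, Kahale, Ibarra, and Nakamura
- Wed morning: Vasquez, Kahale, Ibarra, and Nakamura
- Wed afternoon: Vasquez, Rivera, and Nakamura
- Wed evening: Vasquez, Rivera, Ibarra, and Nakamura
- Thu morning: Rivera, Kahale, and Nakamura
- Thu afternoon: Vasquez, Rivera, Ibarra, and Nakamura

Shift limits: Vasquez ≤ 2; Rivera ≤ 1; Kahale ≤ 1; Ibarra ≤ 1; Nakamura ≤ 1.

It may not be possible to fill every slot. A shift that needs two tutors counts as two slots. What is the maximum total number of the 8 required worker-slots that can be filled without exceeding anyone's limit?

Total capacity across all tutors is 2+1+1+1+1 = 6, and 8 slots are needed, so at most 6 can be filled.
An assignment achieving 6: Wed morning→Vasquez, Wed afternoon→Vasquez, Wed evening→Ibarra, Thu morning→Rivera+Kahale, Thu afternoon→Nakamura.
Loads: Vasquez 2/2, Rivera 1/1, Kahale 1/1, Ibarra 1/1, Nakamura 1/1.

6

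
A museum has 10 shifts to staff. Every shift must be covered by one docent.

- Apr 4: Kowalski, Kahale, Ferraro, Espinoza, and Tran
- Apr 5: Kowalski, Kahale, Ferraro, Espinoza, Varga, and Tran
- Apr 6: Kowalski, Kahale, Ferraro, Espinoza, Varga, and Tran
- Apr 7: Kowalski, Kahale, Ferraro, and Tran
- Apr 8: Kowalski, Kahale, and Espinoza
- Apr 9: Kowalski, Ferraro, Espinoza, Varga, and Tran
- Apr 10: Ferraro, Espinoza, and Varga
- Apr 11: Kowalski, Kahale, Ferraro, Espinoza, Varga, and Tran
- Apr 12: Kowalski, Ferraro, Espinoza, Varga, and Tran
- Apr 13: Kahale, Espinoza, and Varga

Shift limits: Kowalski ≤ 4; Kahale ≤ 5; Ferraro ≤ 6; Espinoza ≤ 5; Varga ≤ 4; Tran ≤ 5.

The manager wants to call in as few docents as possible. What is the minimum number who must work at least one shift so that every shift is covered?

2

10 slots to fill and no one can take more than 6, so at least ⌈10/6⌉ = 2 docents are needed.
Kahale and Ferraro alone can cover everything: Apr 4→Kahale, Apr 5→Kahale, Apr 6→Kahale, Apr 7→Ferraro, Apr 8→Kahale, Apr 9→Ferraro, Apr 10→Ferraro, Apr 11→Ferraro, Apr 12→Ferraro, Apr 13→Kahale.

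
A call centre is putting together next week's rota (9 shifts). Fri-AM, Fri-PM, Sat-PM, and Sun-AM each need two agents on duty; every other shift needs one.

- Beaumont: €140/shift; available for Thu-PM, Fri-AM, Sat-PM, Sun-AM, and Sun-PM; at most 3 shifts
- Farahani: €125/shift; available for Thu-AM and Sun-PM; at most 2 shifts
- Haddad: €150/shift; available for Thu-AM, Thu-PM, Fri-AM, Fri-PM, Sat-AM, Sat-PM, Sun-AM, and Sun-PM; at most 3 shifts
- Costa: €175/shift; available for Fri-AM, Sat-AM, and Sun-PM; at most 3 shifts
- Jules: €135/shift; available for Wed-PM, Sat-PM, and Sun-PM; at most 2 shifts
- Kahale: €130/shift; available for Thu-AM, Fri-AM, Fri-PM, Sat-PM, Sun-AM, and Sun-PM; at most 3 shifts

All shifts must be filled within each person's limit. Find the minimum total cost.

Wed-PM can only be covered by Jules, so that assignment is forced.
Fri-PM can only be covered by Haddad and Kahale, so that assignment is forced.
Picking the cheapest available agent for each shift independently would cost €1760, but that ignores the shift limits.
An optimal schedule: Wed-PM→Jules, Thu-AM→Farahani, Thu-PM→Beaumont, Fri-AM→Kahale+Beaumont, Fri-PM→Kahale+Haddad, Sat-AM→Haddad, Sat-PM→Jules+Haddad, Sun-AM→Kahale+Beaumont, Sun-PM→Farahani.
Total: 135 + 125 + 140 + 130 + 140 + 130 + 150 + 150 + 135 + 150 + 130 + 140 + 125 = €1780.

€1780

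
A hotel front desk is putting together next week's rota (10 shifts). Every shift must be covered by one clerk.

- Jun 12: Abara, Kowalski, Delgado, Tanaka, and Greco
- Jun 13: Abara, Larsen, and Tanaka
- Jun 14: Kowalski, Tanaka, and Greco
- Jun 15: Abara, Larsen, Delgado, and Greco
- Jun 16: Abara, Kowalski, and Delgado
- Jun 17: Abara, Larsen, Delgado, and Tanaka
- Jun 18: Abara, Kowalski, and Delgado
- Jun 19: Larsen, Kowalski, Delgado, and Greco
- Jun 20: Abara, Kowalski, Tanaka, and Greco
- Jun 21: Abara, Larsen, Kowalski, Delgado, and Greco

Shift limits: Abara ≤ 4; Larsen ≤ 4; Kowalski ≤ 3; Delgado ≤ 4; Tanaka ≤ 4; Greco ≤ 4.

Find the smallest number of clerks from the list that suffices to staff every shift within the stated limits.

3

10 slots to fill and no one can take more than 4, so at least ⌈10/4⌉ = 3 clerks are needed.
Abara, Larsen, and Kowalski alone can cover everything: Jun 12→Abara, Jun 13→Abara, Jun 14→Kowalski, Jun 15→Abara, Jun 16→Abara, Jun 17→Larsen, Jun 18→Kowalski, Jun 19→Larsen, Jun 20→Kowalski, Jun 21→Larsen.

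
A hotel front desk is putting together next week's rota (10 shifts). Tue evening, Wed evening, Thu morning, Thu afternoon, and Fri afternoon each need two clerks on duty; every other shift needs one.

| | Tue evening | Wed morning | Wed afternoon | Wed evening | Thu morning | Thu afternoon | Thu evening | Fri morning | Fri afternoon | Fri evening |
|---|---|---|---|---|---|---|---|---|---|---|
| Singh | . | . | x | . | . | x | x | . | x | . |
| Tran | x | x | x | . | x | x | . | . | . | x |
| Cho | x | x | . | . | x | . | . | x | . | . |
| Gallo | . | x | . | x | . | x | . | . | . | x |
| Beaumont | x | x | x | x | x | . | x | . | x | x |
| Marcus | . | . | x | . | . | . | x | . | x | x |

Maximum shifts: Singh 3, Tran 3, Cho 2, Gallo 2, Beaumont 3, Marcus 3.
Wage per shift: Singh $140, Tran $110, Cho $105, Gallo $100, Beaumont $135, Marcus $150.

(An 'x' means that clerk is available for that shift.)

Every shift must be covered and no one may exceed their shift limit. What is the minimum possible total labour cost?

Wed evening can only be covered by Gallo and Beaumont, so that assignment is forced.
Fri morning can only be covered by Cho, so that assignment is forced.
Picking the cheapest available clerk for each shift independently would cost $1700, but that ignores the shift limits.
An optimal schedule: Tue evening→Tran+Cho, Wed morning→Gallo, Wed afternoon→Marcus, Wed evening→Gallo+Beaumont, Thu morning→Tran+Beaumont, Thu afternoon→Singh+Tran, Thu evening→Singh, Fri morning→Cho, Fri afternoon→Singh+Beaumont, Fri evening→Marcus.
Total: 110 + 105 + 100 + 150 + 100 + 135 + 110 + 135 + 140 + 110 + 140 + 105 + 140 + 135 + 150 = $1865.

$1865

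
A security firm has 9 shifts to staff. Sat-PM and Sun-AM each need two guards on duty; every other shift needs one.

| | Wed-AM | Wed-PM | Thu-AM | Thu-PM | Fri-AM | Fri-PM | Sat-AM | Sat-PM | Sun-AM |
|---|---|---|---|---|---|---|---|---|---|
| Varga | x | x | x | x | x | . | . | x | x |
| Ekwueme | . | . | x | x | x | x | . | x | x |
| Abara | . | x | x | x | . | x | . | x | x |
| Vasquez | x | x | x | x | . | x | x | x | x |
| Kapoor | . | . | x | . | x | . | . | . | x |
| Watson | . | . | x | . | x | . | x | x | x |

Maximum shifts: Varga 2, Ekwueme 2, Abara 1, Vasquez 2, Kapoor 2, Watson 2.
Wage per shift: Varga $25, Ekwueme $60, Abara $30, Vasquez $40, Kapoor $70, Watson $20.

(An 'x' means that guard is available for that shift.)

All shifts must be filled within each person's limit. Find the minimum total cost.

$460

Picking the cheapest available guard for each shift independently would cost $255, but that ignores the shift limits.
An optimal schedule: Wed-AM→Varga, Wed-PM→Varga, Thu-AM→Abara, Thu-PM→Ekwueme, Fri-AM→Kapoor, Fri-PM→Ekwueme, Sat-AM→Vasquez, Sat-PM→Vasquez+Watson, Sun-AM→Kapoor+Watson.
Total: 25 + 25 + 30 + 60 + 70 + 60 + 40 + 40 + 20 + 70 + 20 = $460.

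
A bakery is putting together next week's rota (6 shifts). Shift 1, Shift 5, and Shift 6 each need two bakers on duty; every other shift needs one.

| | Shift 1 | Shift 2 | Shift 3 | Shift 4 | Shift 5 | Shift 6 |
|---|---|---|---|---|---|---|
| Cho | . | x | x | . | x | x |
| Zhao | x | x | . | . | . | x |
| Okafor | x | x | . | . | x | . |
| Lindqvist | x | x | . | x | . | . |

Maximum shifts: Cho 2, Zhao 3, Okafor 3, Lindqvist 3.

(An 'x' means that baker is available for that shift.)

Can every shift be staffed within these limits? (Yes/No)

No

Total capacity is 11 and 9 slots are needed, so capacity alone doesn't rule it out.
Shifts {Shift 3, Shift 5, Shift 6} need 5 worker-slots in total, but the bakers available for any of those shifts (Cho, Zhao, and Okafor) can supply at most 4 among them. So no valid schedule exists.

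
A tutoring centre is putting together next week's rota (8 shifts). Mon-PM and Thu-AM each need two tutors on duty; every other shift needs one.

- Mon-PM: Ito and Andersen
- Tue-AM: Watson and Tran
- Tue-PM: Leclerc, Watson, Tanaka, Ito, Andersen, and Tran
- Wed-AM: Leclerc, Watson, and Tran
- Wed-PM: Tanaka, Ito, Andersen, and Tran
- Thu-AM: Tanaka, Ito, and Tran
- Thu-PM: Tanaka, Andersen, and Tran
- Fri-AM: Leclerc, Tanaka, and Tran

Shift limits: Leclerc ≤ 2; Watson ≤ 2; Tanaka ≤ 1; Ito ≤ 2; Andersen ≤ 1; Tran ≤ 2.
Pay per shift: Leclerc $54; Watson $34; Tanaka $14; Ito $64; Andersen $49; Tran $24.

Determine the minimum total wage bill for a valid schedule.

Mon-PM can only be covered by Ito and Andersen, so that assignment is forced.
Picking the cheapest available tutor for each shift independently would cost $255, but that ignores the shift limits.
An optimal schedule: Mon-PM→Ito+Andersen, Tue-AM→Watson, Tue-PM→Watson, Wed-AM→Leclerc, Wed-PM→Tran, Thu-AM→Tanaka+Ito, Thu-PM→Tran, Fri-AM→Leclerc.
Total: 64 + 49 + 34 + 34 + 54 + 24 + 14 + 64 + 24 + 54 = $415.

$415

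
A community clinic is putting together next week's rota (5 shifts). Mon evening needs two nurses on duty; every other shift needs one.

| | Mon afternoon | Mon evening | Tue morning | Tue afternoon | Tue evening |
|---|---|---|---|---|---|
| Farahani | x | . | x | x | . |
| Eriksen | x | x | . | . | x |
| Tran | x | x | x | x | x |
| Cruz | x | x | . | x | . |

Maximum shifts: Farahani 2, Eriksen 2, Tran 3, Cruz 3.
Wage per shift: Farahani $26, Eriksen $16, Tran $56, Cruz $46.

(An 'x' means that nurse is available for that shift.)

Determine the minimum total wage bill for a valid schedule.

$176

Picking the cheapest available nurse for each shift independently would cost $146, but that ignores the shift limits.
An optimal schedule: Mon afternoon→Cruz, Mon evening→Eriksen+Cruz, Tue morning→Farahani, Tue afternoon→Farahani, Tue evening→Eriksen.
Total: 46 + 16 + 46 + 26 + 26 + 16 = $176.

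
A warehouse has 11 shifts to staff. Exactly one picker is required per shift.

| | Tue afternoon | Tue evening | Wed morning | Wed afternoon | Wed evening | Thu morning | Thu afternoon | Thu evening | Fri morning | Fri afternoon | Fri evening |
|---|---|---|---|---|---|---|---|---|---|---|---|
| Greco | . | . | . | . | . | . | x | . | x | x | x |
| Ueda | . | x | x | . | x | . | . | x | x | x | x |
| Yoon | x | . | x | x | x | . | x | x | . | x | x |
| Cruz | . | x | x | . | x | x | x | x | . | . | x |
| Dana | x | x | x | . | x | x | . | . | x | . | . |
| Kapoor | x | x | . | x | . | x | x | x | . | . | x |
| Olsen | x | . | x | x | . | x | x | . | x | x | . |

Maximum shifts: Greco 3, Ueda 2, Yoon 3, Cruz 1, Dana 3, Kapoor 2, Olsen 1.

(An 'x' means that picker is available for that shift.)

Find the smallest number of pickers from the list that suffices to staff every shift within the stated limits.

11 slots to fill and no one can take more than 3, so at least ⌈11/3⌉ = 4 pickers are needed.
Greco, Ueda, Yoon, and Dana alone can cover everything: Tue afternoon→Yoon, Tue evening→Ueda, Wed morning→Yoon, Wed afternoon→Yoon, Wed evening→Dana, Thu morning→Dana, Thu afternoon→Greco, Thu evening→Ueda, Fri morning→Dana, Fri afternoon→Greco, Fri evening→Greco.

4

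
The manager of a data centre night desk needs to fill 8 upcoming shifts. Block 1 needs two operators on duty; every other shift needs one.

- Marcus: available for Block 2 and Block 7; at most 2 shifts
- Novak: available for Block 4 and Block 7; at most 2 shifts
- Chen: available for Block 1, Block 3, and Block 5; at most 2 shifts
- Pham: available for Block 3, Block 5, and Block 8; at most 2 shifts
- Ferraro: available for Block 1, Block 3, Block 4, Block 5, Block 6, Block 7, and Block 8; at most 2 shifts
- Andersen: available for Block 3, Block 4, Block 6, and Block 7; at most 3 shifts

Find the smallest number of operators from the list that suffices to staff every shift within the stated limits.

4

9 slots to fill and no one can take more than 3, so at least ⌈9/3⌉ = 3 operators are needed.
Any 3 operators together have capacity at most 3+2+2 = 7 < 9 slots, so 3 can never suffice.
Marcus, Chen, Ferraro, and Andersen alone can cover everything: Block 1→Chen+Ferraro, Block 2→Marcus, Block 3→Andersen, Block 4→Andersen, Block 5→Chen, Block 6→Andersen, Block 7→Marcus, Block 8→Ferraro.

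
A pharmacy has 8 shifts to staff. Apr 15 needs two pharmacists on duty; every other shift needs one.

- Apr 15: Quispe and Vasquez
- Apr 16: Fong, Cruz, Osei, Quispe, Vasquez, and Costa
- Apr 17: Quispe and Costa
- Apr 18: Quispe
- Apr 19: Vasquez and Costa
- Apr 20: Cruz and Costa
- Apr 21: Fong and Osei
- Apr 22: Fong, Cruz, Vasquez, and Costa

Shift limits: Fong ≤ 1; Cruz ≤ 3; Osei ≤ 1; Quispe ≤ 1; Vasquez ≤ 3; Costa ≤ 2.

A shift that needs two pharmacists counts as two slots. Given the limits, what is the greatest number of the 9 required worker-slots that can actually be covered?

8

Total capacity across all pharmacists is 1+3+1+1+3+2 = 11, and 9 slots are needed, so at most 9 can be filled.
Shifts {Apr 15, Apr 18} need 3 slots but only Quispe and Vasquez are available for them, supplying at most 2 — so at least 1 slot must go unfilled.
An assignment achieving 8: Apr 15→Vasquez, Apr 16→Cruz, Apr 17→Costa, Apr 18→Quispe, Apr 19→Vasquez, Apr 20→Cruz, Apr 21→Fong, Apr 22→Cruz.
Loads: Fong 1/1, Cruz 3/3, Osei 0/1, Quispe 1/1, Vasquez 2/3, Costa 1/2.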